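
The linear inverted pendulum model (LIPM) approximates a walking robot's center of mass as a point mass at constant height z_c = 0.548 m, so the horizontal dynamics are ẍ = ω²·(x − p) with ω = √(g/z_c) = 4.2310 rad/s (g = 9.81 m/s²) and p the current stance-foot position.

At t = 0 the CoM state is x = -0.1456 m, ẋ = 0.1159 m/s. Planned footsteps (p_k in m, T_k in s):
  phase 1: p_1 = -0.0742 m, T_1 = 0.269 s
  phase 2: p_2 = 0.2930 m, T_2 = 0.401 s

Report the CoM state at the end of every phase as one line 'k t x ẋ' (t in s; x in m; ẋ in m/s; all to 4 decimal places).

1 0.2690 -0.1587 -0.2236
2 0.6700 -1.1198 -5.6684

phase 1: p=-0.0742, T=0.269, ωT=1.138139, cosh=1.720685, sinh=1.400270; start (x,ẋ)=(-0.145600, 0.115900) → end (x,ẋ)=(-0.158699, -0.223585)
phase 2: p=0.2930, T=0.401, ωT=1.696631, cosh=2.819418, sinh=2.636118; start (x,ẋ)=(-0.158699, -0.223585) → end (x,ẋ)=(-1.119833, -5.668369)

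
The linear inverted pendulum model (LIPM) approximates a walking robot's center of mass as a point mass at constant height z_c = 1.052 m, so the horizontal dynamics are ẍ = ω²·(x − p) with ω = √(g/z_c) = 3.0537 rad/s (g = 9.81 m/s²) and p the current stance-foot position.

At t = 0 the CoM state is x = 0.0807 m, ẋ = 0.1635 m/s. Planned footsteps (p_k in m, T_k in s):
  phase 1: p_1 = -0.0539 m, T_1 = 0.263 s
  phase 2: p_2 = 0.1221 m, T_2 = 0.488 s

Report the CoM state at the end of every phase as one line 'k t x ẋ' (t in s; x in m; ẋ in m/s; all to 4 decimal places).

phase 1: p=-0.0539, T=0.263, ωT=0.803123, cosh=1.340215, sinh=0.892287; start (x,ẋ)=(0.080700, 0.163500) → end (x,ẋ)=(0.174267, 0.585880)
phase 2: p=0.1221, T=0.488, ωT=1.490206, cosh=2.331667, sinh=2.106341; start (x,ẋ)=(0.174267, 0.585880) → end (x,ẋ)=(0.647858, 1.701626)

1 0.2630 0.1743 0.5859
2 0.7510 0.6479 1.7016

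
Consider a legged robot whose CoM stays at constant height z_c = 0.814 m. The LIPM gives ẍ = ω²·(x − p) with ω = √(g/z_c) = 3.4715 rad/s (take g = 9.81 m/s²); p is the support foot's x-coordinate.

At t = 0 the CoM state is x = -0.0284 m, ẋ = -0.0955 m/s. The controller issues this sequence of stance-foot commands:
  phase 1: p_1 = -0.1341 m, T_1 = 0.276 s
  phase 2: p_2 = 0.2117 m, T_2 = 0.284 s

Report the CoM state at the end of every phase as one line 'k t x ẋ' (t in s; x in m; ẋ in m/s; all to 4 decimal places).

phase 1: p=-0.1341, T=0.276, ωT=0.958134, cosh=1.495218, sinh=1.111610; start (x,ẋ)=(-0.028400, -0.095500) → end (x,ẋ)=(-0.006636, 0.265098)
phase 2: p=0.2117, T=0.284, ωT=0.985906, cosh=1.526670, sinh=1.153569; start (x,ẋ)=(-0.006636, 0.265098) → end (x,ẋ)=(-0.033535, -0.469633)

1 0.2760 -0.0066 0.2651
2 0.5600 -0.0335 -0.4696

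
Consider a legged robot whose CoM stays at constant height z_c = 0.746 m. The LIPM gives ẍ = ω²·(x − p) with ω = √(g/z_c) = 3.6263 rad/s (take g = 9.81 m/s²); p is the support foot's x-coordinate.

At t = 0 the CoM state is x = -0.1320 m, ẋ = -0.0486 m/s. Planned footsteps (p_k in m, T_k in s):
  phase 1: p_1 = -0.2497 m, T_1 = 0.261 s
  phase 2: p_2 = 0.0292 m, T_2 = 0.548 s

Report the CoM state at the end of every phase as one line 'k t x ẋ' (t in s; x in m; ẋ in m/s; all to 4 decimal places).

1 0.2610 -0.0899 0.3950
2 0.8090 -0.0235 -0.0778

phase 1: p=-0.2497, T=0.261, ωT=0.946464, cosh=1.482347, sinh=1.094236; start (x,ẋ)=(-0.132000, -0.048600) → end (x,ẋ)=(-0.089893, 0.394995)
phase 2: p=0.0292, T=0.548, ωT=1.987212, cosh=3.716123, sinh=3.579046; start (x,ẋ)=(-0.089893, 0.394995) → end (x,ẋ)=(-0.023516, -0.077819)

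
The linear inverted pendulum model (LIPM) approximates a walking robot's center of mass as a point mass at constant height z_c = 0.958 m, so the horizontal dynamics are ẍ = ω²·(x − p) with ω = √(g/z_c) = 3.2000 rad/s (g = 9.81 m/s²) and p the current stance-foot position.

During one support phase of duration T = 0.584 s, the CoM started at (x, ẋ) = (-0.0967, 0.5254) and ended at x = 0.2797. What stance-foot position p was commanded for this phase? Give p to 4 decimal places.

p = -0.0350

ωT = 3.2000·0.584 = 1.868800; cosh(ωT) = 3.317412, sinh(ωT) = 3.163103
x(T) = p + (x₀−p)·cosh(ωT) + (ẋ₀/ω)·sinh(ωT) ⇒ p·(1 − cosh) = x(T) − x₀·cosh − (ẋ₀/ω)·sinh
numerator   = 0.2797 − (-0.0967)·3.317412 − (0.5254/3.2000)·3.163103 = 0.081152
denominator = 1 − 3.317412 = -2.317412
p = 0.081152 / -2.317412 = -0.0350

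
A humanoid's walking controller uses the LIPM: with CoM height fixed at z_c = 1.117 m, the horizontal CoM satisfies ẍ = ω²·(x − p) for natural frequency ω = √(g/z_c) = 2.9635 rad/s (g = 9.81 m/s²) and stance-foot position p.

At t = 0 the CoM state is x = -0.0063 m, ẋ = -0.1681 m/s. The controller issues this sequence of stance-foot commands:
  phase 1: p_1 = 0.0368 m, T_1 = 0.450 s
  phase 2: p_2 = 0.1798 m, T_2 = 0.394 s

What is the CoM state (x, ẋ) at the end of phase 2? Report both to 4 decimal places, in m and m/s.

x = -0.6805, ẋ = -2.4209

phase 1: p=0.0368, T=0.450, ωT=1.333575, cosh=2.029059, sinh=1.765526; start (x,ẋ)=(-0.006300, -0.168100) → end (x,ẋ)=(-0.150799, -0.566590)
phase 2: p=0.1798, T=0.394, ωT=1.167619, cosh=1.762719, sinh=1.451612; start (x,ẋ)=(-0.150799, -0.566590) → end (x,ẋ)=(-0.680486, -2.420927)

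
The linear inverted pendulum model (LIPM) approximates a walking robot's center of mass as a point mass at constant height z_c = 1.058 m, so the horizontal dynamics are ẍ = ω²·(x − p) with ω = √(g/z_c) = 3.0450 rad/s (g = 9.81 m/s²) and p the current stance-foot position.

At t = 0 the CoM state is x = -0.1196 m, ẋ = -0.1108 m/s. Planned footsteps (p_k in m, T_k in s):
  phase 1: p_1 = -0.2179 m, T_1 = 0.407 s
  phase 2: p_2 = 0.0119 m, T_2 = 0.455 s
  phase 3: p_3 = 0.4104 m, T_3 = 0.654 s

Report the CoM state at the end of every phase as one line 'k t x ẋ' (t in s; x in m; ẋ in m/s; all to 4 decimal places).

1 0.4070 -0.0915 0.2661
2 0.8620 -0.0439 -0.0247
3 1.5160 -1.3140 -5.0654

phase 1: p=-0.2179, T=0.407, ωT=1.239315, cosh=1.871415, sinh=1.581832; start (x,ẋ)=(-0.119600, -0.110800) → end (x,ẋ)=(-0.091499, 0.266127)
phase 2: p=0.0119, T=0.455, ωT=1.385475, cosh=2.123464, sinh=1.873259; start (x,ẋ)=(-0.091499, 0.266127) → end (x,ẋ)=(-0.043945, -0.024684)
phase 3: p=0.4104, T=0.654, ωT=1.991430, cosh=3.731251, sinh=3.594751; start (x,ẋ)=(-0.043945, -0.024684) → end (x,ẋ)=(-1.314015, -5.065368)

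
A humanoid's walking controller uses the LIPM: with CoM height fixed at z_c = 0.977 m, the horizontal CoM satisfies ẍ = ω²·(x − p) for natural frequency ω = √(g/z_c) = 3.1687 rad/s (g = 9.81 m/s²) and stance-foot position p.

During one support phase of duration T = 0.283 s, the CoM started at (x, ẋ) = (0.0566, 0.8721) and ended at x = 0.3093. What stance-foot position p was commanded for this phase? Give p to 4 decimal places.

ωT = 3.1687·0.283 = 0.896742; cosh(ωT) = 1.429750, sinh(ωT) = 1.021853
x(T) = p + (x₀−p)·cosh(ωT) + (ẋ₀/ω)·sinh(ωT) ⇒ p·(1 − cosh) = x(T) − x₀·cosh − (ẋ₀/ω)·sinh
numerator   = 0.3093 − (0.0566)·1.429750 − (0.8721/3.1687)·1.021853 = -0.052862
denominator = 1 − 1.429750 = -0.429750
p = -0.052862 / -0.429750 = 0.1230

p = 0.1230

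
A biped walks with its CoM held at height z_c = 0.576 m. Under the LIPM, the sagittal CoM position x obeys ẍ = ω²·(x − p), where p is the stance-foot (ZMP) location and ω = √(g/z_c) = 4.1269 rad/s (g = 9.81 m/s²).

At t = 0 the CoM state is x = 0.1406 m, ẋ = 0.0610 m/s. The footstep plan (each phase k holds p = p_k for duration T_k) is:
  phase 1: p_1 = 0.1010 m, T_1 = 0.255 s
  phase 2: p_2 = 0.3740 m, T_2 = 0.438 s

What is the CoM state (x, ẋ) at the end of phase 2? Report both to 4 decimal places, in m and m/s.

phase 1: p=0.1010, T=0.255, ωT=1.052360, cosh=1.606757, sinh=1.257644; start (x,ẋ)=(0.140600, 0.061000) → end (x,ẋ)=(0.183217, 0.303543)
phase 2: p=0.3740, T=0.438, ωT=1.807582, cosh=3.129871, sinh=2.965821; start (x,ẋ)=(0.183217, 0.303543) → end (x,ẋ)=(-0.004983, -1.385067)

x = -0.0050, ẋ = -1.3851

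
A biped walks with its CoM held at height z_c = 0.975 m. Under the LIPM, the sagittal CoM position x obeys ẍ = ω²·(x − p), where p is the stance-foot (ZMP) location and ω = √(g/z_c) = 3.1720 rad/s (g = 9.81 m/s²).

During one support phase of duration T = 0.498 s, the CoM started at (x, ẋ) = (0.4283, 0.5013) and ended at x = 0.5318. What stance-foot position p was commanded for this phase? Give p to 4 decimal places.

p = 0.6007

ωT = 3.1720·0.498 = 1.579656; cosh(ωT) = 2.529666, sinh(ωT) = 2.323620
x(T) = p + (x₀−p)·cosh(ωT) + (ẋ₀/ω)·sinh(ωT) ⇒ p·(1 − cosh) = x(T) − x₀·cosh − (ẋ₀/ω)·sinh
numerator   = 0.5318 − (0.4283)·2.529666 − (0.5013/3.1720)·2.323620 = -0.918879
denominator = 1 − 2.529666 = -1.529666
p = -0.918879 / -1.529666 = 0.6007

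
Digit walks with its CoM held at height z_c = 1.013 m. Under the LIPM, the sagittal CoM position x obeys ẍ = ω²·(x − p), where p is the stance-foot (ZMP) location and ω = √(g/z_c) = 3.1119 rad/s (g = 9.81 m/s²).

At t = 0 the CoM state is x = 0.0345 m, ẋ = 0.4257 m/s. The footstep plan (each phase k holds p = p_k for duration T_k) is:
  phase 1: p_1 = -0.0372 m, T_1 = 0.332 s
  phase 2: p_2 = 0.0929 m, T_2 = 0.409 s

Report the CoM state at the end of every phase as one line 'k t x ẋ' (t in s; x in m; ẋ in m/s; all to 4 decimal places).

phase 1: p=-0.0372, T=0.332, ωT=1.033151, cosh=1.582895, sinh=1.227011; start (x,ẋ)=(0.034500, 0.425700) → end (x,ẋ)=(0.244145, 0.947613)
phase 2: p=0.0929, T=0.409, ωT=1.272767, cosh=1.925388, sinh=1.645332; start (x,ẋ)=(0.244145, 0.947613) → end (x,ẋ)=(0.885131, 2.598915)

1 0.3320 0.2441 0.9476
2 0.7410 0.8851 2.5989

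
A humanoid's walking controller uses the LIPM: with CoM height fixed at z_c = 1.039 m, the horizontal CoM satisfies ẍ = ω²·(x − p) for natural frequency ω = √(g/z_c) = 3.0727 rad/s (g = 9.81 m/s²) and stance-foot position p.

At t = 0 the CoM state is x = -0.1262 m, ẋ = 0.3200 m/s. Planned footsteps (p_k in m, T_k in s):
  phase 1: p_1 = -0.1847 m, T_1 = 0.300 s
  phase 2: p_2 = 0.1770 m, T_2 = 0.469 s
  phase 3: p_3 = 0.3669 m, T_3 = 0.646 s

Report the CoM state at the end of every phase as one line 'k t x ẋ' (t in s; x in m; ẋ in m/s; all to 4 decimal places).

phase 1: p=-0.1847, T=0.300, ωT=0.921810, cosh=1.455817, sinh=1.058019; start (x,ẋ)=(-0.126200, 0.320000) → end (x,ẋ)=(0.010651, 0.656044)
phase 2: p=0.1770, T=0.469, ωT=1.441096, cosh=2.230997, sinh=1.994329; start (x,ẋ)=(0.010651, 0.656044) → end (x,ẋ)=(0.231678, 0.444246)
phase 3: p=0.3669, T=0.646, ωT=1.984964, cosh=3.708086, sinh=3.570701; start (x,ẋ)=(0.231678, 0.444246) → end (x,ẋ)=(0.381733, 0.163692)

1 0.3000 0.0107 0.6560
2 0.7690 0.2317 0.4442
3 1.4150 0.3817 0.1637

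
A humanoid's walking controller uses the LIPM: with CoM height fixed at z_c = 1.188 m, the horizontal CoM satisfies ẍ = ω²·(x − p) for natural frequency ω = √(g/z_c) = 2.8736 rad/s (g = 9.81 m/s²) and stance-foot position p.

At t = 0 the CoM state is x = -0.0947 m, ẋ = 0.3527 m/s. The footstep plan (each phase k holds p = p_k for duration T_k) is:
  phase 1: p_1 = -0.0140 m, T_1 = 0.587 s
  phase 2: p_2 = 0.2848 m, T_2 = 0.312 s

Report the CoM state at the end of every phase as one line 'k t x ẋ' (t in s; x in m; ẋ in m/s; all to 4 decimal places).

phase 1: p=-0.0140, T=0.587, ωT=1.686803, cosh=2.793647, sinh=2.608537; start (x,ẋ)=(-0.094700, 0.352700) → end (x,ẋ)=(0.080719, 0.380401)
phase 2: p=0.2848, T=0.312, ωT=0.896563, cosh=1.429567, sinh=1.021598; start (x,ẋ)=(0.080719, 0.380401) → end (x,ẋ)=(0.128290, -0.055304)

1 0.5870 0.0807 0.3804
2 0.8990 0.1283 -0.0553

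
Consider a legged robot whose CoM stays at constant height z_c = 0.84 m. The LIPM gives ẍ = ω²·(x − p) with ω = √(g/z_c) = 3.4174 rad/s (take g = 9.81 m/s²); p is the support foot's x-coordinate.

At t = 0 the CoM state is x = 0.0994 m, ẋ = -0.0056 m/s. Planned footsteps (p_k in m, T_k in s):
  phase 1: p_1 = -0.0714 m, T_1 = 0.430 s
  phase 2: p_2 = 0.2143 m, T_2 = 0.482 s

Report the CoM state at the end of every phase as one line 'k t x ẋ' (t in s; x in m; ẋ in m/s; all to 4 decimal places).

phase 1: p=-0.0714, T=0.430, ωT=1.469482, cosh=2.288514, sinh=2.058469; start (x,ẋ)=(0.099400, -0.005600) → end (x,ẋ)=(0.316105, 1.188696)
phase 2: p=0.2143, T=0.482, ωT=1.647187, cosh=2.692472, sinh=2.499881; start (x,ẋ)=(0.316105, 1.188696) → end (x,ẋ)=(1.357956, 4.070260)

1 0.4300 0.3161 1.1887
2 0.9120 1.3580 4.0703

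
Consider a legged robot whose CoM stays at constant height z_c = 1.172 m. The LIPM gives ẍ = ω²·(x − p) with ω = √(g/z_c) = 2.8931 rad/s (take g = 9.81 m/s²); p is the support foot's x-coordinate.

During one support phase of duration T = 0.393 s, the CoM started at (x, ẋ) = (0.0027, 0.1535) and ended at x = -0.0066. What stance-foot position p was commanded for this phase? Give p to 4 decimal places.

ωT = 2.8931·0.393 = 1.136988; cosh(ωT) = 1.719075, sinh(ωT) = 1.398291
x(T) = p + (x₀−p)·cosh(ωT) + (ẋ₀/ω)·sinh(ωT) ⇒ p·(1 − cosh) = x(T) − x₀·cosh − (ẋ₀/ω)·sinh
numerator   = -0.0066 − (0.0027)·1.719075 − (0.1535/2.8931)·1.398291 = -0.085431
denominator = 1 − 1.719075 = -0.719075
p = -0.085431 / -0.719075 = 0.1188

p = 0.1188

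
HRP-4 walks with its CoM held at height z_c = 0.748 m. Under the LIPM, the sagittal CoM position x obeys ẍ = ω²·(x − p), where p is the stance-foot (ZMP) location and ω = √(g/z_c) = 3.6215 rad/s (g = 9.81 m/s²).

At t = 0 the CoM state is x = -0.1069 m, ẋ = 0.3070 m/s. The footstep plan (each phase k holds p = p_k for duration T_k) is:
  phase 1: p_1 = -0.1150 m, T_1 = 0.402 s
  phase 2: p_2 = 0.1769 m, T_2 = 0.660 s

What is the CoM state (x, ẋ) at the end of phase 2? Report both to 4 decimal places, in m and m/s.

phase 1: p=-0.1150, T=0.402, ωT=1.455843, cosh=2.260650, sinh=2.027447; start (x,ẋ)=(-0.106900, 0.307000) → end (x,ẋ)=(0.075181, 0.753493)
phase 2: p=0.1769, T=0.660, ωT=2.390190, cosh=5.503590, sinh=5.411978; start (x,ẋ)=(0.075181, 0.753493) → end (x,ẋ)=(0.743102, 2.153277)

x = 0.7431, ẋ = 2.1533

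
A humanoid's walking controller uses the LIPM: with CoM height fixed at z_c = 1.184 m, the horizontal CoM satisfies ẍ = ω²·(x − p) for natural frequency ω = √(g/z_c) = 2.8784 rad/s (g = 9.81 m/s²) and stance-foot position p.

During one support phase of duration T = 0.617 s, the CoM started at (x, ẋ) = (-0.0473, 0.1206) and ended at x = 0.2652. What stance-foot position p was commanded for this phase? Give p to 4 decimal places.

p = -0.1417

ωT = 2.8784·0.617 = 1.775973; cosh(ωT) = 3.037671, sinh(ωT) = 2.868353
x(T) = p + (x₀−p)·cosh(ωT) + (ẋ₀/ω)·sinh(ωT) ⇒ p·(1 − cosh) = x(T) − x₀·cosh − (ẋ₀/ω)·sinh
numerator   = 0.2652 − (-0.0473)·3.037671 − (0.1206/2.8784)·2.868353 = 0.288703
denominator = 1 − 3.037671 = -2.037671
p = 0.288703 / -2.037671 = -0.1417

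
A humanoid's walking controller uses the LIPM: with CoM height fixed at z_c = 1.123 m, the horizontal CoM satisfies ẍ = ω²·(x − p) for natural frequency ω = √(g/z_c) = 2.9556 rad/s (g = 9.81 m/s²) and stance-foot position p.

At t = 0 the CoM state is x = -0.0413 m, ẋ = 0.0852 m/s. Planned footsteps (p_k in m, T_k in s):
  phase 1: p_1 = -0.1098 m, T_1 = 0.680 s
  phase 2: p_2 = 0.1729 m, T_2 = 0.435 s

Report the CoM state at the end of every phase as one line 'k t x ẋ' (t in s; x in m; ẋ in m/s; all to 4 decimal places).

1 0.6800 0.2560 1.0654
2 1.1150 0.9367 2.4842

phase 1: p=-0.1098, T=0.680, ωT=2.009808, cosh=3.797949, sinh=3.663935; start (x,ẋ)=(-0.041300, 0.085200) → end (x,ẋ)=(0.255978, 1.065380)
phase 2: p=0.1729, T=0.435, ωT=1.285686, cosh=1.946805, sinh=1.670344; start (x,ẋ)=(0.255978, 1.065380) → end (x,ẋ)=(0.936732, 2.484235)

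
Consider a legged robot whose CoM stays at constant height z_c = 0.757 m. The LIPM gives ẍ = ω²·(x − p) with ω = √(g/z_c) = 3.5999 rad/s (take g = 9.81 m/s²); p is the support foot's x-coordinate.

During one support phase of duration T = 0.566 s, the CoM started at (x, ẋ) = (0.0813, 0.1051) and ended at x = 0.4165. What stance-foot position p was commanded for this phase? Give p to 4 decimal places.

ωT = 3.5999·0.566 = 2.037543; cosh(ωT) = 3.901044, sinh(ωT) = 3.770696
x(T) = p + (x₀−p)·cosh(ωT) + (ẋ₀/ω)·sinh(ωT) ⇒ p·(1 − cosh) = x(T) − x₀·cosh − (ẋ₀/ω)·sinh
numerator   = 0.4165 − (0.0813)·3.901044 − (0.1051/3.5999)·3.770696 = -0.010741
denominator = 1 − 3.901044 = -2.901044
p = -0.010741 / -2.901044 = 0.0037

p = 0.0037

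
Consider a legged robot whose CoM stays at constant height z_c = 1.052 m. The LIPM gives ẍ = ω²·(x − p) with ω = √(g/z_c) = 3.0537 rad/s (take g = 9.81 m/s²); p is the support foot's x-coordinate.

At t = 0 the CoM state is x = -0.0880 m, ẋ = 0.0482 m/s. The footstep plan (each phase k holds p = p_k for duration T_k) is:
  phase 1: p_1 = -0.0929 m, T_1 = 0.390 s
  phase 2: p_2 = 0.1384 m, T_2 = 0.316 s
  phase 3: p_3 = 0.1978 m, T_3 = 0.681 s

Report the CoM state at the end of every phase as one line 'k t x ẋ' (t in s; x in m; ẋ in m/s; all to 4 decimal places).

phase 1: p=-0.0929, T=0.390, ωT=1.190943, cosh=1.797058, sinh=1.493124; start (x,ẋ)=(-0.088000, 0.048200) → end (x,ẋ)=(-0.060527, 0.108960)
phase 2: p=0.1384, T=0.316, ωT=0.964969, cosh=1.502851, sinh=1.121856; start (x,ẋ)=(-0.060527, 0.108960) → end (x,ẋ)=(-0.120528, -0.517735)
phase 3: p=0.1978, T=0.681, ωT=2.079570, cosh=4.063005, sinh=3.938021; start (x,ẋ)=(-0.120528, -0.517735) → end (x,ẋ)=(-1.763234, -5.931623)

1 0.3900 -0.0605 0.1090
2 0.7060 -0.1205 -0.5177
3 1.3870 -1.7632 -5.9316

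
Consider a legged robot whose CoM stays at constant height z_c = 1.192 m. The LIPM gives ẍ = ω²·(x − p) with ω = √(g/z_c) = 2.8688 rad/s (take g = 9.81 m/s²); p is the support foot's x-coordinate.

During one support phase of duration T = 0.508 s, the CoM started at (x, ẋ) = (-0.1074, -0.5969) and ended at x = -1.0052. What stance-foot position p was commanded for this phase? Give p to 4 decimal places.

p = 0.2687

ωT = 2.8688·0.508 = 1.457350; cosh(ωT) = 2.263709, sinh(ωT) = 2.030857
x(T) = p + (x₀−p)·cosh(ωT) + (ẋ₀/ω)·sinh(ωT) ⇒ p·(1 − cosh) = x(T) − x₀·cosh − (ẋ₀/ω)·sinh
numerator   = -1.0052 − (-0.1074)·2.263709 − (-0.5969/2.8688)·2.030857 = -0.339525
denominator = 1 − 2.263709 = -1.263709
p = -0.339525 / -1.263709 = 0.2687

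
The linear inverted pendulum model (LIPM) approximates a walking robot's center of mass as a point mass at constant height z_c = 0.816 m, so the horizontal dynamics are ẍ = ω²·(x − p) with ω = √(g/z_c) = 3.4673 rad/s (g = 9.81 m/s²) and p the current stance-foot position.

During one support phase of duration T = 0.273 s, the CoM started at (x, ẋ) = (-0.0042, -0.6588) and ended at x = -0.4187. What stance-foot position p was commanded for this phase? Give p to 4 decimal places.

ωT = 3.4673·0.273 = 0.946573; cosh(ωT) = 1.482466, sinh(ωT) = 1.094397
x(T) = p + (x₀−p)·cosh(ωT) + (ẋ₀/ω)·sinh(ωT) ⇒ p·(1 − cosh) = x(T) − x₀·cosh − (ẋ₀/ω)·sinh
numerator   = -0.4187 − (-0.0042)·1.482466 − (-0.6588/3.4673)·1.094397 = -0.204534
denominator = 1 − 1.482466 = -0.482466
p = -0.204534 / -0.482466 = 0.4239

p = 0.4239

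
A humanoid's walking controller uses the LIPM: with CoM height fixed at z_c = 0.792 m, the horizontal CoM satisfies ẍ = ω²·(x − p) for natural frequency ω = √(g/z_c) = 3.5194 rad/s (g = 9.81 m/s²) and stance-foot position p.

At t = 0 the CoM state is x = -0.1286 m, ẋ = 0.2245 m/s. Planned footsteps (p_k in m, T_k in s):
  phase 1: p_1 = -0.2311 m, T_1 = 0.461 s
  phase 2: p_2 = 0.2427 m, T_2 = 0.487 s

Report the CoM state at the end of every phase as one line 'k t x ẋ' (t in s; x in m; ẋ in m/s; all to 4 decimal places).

1 0.4610 0.1939 1.4688
2 0.9480 1.2235 3.7475

phase 1: p=-0.2311, T=0.461, ωT=1.622443, cosh=2.631434, sinh=2.434018; start (x,ẋ)=(-0.128600, 0.224500) → end (x,ẋ)=(0.193886, 1.468801)
phase 2: p=0.2427, T=0.487, ωT=1.713948, cosh=2.865493, sinh=2.685339; start (x,ẋ)=(0.193886, 1.468801) → end (x,ẋ)=(1.223535, 3.747510)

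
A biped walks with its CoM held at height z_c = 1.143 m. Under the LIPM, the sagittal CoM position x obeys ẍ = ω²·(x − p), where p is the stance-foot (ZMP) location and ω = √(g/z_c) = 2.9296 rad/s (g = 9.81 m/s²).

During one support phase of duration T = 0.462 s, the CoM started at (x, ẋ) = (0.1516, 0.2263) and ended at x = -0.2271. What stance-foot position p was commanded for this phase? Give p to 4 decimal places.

ωT = 2.9296·0.462 = 1.353475; cosh(ωT) = 2.064598, sinh(ωT) = 1.806257
x(T) = p + (x₀−p)·cosh(ωT) + (ẋ₀/ω)·sinh(ωT) ⇒ p·(1 − cosh) = x(T) − x₀·cosh − (ẋ₀/ω)·sinh
numerator   = -0.2271 − (0.1516)·2.064598 − (0.2263/2.9296)·1.806257 = -0.679619
denominator = 1 − 2.064598 = -1.064598
p = -0.679619 / -1.064598 = 0.6384

p = 0.6384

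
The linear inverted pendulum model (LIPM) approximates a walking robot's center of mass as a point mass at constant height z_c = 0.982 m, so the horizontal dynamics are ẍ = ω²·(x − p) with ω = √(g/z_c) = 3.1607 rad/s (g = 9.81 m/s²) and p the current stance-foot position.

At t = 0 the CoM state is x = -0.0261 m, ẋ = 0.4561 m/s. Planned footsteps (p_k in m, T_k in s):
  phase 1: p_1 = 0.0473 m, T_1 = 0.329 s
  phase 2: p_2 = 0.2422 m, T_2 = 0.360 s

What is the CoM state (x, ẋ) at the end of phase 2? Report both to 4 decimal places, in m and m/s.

x = 0.2075, ẋ = 0.1657

phase 1: p=0.0473, T=0.329, ωT=1.039870, cosh=1.591175, sinh=1.237675; start (x,ẋ)=(-0.026100, 0.456100) → end (x,ẋ)=(0.109109, 0.438600)
phase 2: p=0.2422, T=0.360, ωT=1.137852, cosh=1.720283, sinh=1.399776; start (x,ẋ)=(0.109109, 0.438600) → end (x,ẋ)=(0.207487, 0.165683)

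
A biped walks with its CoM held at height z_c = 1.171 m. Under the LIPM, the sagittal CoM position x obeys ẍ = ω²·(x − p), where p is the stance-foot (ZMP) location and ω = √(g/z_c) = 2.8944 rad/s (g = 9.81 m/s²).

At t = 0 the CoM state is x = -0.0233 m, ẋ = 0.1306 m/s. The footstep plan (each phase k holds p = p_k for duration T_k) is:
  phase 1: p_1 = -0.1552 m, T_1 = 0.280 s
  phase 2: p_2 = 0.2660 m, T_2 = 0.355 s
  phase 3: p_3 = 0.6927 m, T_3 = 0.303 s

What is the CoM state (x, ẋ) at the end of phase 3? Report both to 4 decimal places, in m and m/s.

phase 1: p=-0.1552, T=0.280, ωT=0.810432, cosh=1.346773, sinh=0.902107; start (x,ẋ)=(-0.023300, 0.130600) → end (x,ẋ)=(0.063144, 0.520287)
phase 2: p=0.2660, T=0.355, ωT=1.027512, cosh=1.576001, sinh=1.218105; start (x,ẋ)=(0.063144, 0.520287) → end (x,ẋ)=(0.165261, 0.104766)
phase 3: p=0.6927, T=0.303, ωT=0.877003, cosh=1.409857, sinh=0.993829; start (x,ẋ)=(0.165261, 0.104766) → end (x,ẋ)=(-0.014941, -1.369494)

x = -0.0149, ẋ = -1.3695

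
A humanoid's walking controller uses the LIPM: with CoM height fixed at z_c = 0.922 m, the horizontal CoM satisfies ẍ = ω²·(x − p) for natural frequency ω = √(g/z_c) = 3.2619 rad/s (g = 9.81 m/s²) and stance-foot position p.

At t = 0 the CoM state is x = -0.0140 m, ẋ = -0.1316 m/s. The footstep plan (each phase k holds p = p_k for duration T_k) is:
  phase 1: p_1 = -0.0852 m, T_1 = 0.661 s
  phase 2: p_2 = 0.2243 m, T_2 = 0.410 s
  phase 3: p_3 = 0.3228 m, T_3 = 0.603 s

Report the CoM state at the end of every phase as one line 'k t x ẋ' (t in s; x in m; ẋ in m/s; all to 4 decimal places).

1 0.6610 0.0545 0.4136
2 1.0710 0.1035 -0.1401
3 1.6740 -0.6268 -3.0172

phase 1: p=-0.0852, T=0.661, ωT=2.156116, cosh=4.376649, sinh=4.260875; start (x,ẋ)=(-0.014000, -0.131600) → end (x,ẋ)=(0.054514, 0.413610)
phase 2: p=0.2243, T=0.410, ωT=1.337379, cosh=2.035790, sinh=1.773257; start (x,ẋ)=(0.054514, 0.413610) → end (x,ẋ)=(0.103501, -0.140051)
phase 3: p=0.3228, T=0.603, ωT=1.966926, cosh=3.644276, sinh=3.504390; start (x,ẋ)=(0.103501, -0.140051) → end (x,ẋ)=(-0.626848, -3.017183)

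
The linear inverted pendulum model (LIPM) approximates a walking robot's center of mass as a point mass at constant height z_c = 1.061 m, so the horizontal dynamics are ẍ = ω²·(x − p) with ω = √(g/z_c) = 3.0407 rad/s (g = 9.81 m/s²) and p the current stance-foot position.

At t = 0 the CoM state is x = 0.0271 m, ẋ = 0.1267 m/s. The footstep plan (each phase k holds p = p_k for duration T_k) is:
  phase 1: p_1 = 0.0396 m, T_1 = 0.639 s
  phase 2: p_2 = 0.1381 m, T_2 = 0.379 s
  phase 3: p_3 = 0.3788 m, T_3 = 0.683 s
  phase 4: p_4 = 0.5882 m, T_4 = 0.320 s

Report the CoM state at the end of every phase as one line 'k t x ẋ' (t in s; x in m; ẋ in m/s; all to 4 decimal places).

1 0.6390 0.1375 0.3213
2 1.0180 0.2877 0.5568
3 1.7010 0.7286 1.1681
4 2.0210 1.2361 2.2501

phase 1: p=0.0396, T=0.639, ωT=1.943007, cosh=3.561491, sinh=3.418219; start (x,ẋ)=(0.027100, 0.126700) → end (x,ẋ)=(0.137512, 0.321319)
phase 2: p=0.1381, T=0.379, ωT=1.152425, cosh=1.740866, sinh=1.424996; start (x,ẋ)=(0.137512, 0.321319) → end (x,ẋ)=(0.287659, 0.556824)
phase 3: p=0.3788, T=0.683, ωT=2.076798, cosh=4.052106, sinh=3.926775; start (x,ẋ)=(0.287659, 0.556824) → end (x,ẋ)=(0.728573, 1.168075)
phase 4: p=0.5882, T=0.320, ωT=0.973024, cosh=1.511936, sinh=1.133998; start (x,ẋ)=(0.728573, 1.168075) → end (x,ẋ)=(1.236056, 2.250080)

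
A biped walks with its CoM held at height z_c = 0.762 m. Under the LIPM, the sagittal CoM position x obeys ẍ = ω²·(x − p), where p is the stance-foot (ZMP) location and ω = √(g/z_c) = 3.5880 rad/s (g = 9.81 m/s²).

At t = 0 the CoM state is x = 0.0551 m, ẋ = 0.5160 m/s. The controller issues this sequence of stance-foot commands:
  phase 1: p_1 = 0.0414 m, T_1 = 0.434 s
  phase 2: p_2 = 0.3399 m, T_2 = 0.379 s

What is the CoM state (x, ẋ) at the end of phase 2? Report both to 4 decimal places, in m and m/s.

phase 1: p=0.0414, T=0.434, ωT=1.557192, cosh=2.478102, sinh=2.267375; start (x,ẋ)=(0.055100, 0.516000) → end (x,ẋ)=(0.401427, 1.390155)
phase 2: p=0.3399, T=0.379, ωT=1.359852, cosh=2.076158, sinh=1.819459; start (x,ẋ)=(0.401427, 1.390155) → end (x,ẋ)=(1.172582, 3.287845)

x = 1.1726, ẋ = 3.2878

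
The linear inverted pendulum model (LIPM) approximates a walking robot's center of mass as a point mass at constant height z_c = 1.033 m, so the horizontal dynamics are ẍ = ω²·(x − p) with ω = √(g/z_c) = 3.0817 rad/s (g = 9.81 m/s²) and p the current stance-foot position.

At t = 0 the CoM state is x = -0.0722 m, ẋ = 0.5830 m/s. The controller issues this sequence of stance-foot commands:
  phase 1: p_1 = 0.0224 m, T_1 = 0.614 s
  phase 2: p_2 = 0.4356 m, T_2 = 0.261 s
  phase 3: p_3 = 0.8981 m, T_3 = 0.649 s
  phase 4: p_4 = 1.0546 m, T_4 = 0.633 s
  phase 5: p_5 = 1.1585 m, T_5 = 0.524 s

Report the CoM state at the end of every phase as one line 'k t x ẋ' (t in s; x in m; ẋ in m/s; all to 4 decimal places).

1 0.6140 0.3147 1.0327
2 0.8750 0.5730 1.0521
3 1.5240 0.9133 0.3249
4 2.1570 0.9111 -0.3342
5 2.6810 0.2502 -2.7139

phase 1: p=0.0224, T=0.614, ωT=1.892164, cosh=3.392226, sinh=3.241481; start (x,ẋ)=(-0.072200, 0.583000) → end (x,ẋ)=(0.314723, 1.032683)
phase 2: p=0.4356, T=0.261, ωT=0.804324, cosh=1.341287, sinh=0.893897; start (x,ẋ)=(0.314723, 1.032683) → end (x,ẋ)=(0.573016, 1.052142)
phase 3: p=0.8981, T=0.649, ωT=2.000023, cosh=3.762280, sinh=3.626948; start (x,ẋ)=(0.573016, 1.052142) → end (x,ẋ)=(0.913339, 0.324929)
phase 4: p=1.0546, T=0.633, ωT=1.950716, cosh=3.587947, sinh=3.445775; start (x,ẋ)=(0.913339, 0.324929) → end (x,ẋ)=(0.911080, -0.334200)
phase 5: p=1.1585, T=0.524, ωT=1.614811, cosh=2.612933, sinh=2.414004; start (x,ẋ)=(0.911080, -0.334200) → end (x,ẋ)=(0.250217, -2.713859)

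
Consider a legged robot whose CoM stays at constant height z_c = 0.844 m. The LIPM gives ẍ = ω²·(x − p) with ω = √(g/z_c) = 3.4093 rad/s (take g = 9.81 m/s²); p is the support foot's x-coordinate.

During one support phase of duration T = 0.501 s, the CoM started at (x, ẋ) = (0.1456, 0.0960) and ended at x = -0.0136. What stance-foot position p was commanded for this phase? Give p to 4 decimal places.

p = 0.2723

ωT = 3.4093·0.501 = 1.708059; cosh(ωT) = 2.849729, sinh(ωT) = 2.668512
x(T) = p + (x₀−p)·cosh(ωT) + (ẋ₀/ω)·sinh(ωT) ⇒ p·(1 − cosh) = x(T) − x₀·cosh − (ẋ₀/ω)·sinh
numerator   = -0.0136 − (0.1456)·2.849729 − (0.0960/3.4093)·2.668512 = -0.503661
denominator = 1 − 2.849729 = -1.849729
p = -0.503661 / -1.849729 = 0.2723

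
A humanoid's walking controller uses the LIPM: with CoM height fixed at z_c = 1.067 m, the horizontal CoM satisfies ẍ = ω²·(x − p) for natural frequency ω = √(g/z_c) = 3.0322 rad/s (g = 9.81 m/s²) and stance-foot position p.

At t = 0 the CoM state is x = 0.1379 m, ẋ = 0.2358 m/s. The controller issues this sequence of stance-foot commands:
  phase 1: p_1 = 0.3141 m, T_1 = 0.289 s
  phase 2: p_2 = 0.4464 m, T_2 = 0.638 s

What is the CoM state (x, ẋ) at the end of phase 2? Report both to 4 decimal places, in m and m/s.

x = -0.8468, ẋ = -3.8170

phase 1: p=0.3141, T=0.289, ωT=0.876306, cosh=1.409164, sinh=0.992846; start (x,ẋ)=(0.137900, 0.235800) → end (x,ẋ)=(0.143014, -0.198171)
phase 2: p=0.4464, T=0.638, ωT=1.934544, cosh=3.532687, sinh=3.388197; start (x,ẋ)=(0.143014, -0.198171) → end (x,ẋ)=(-0.846804, -3.816966)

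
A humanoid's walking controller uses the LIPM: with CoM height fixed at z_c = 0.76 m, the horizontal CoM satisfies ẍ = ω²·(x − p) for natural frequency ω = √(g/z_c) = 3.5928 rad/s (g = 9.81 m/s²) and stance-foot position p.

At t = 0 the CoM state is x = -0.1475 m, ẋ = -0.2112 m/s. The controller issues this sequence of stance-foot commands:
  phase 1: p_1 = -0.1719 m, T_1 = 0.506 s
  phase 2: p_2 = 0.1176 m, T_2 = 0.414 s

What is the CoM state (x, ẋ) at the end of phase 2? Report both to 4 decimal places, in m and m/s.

x = -1.0228, ẋ = -3.8733

phase 1: p=-0.1719, T=0.506, ωT=1.817957, cosh=3.160809, sinh=2.998452; start (x,ẋ)=(-0.147500, -0.211200) → end (x,ẋ)=(-0.271038, -0.404706)
phase 2: p=0.1176, T=0.414, ωT=1.487419, cosh=2.325807, sinh=2.099852; start (x,ẋ)=(-0.271038, -0.404706) → end (x,ẋ)=(-1.022832, -3.873287)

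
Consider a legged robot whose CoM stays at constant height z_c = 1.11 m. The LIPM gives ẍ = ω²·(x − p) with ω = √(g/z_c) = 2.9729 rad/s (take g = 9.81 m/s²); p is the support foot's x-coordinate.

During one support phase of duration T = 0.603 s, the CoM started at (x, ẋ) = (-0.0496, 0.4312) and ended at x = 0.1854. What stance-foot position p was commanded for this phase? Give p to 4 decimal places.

ωT = 2.9729·0.603 = 1.792659; cosh(ωT) = 3.085957, sinh(ωT) = 2.919440
x(T) = p + (x₀−p)·cosh(ωT) + (ẋ₀/ω)·sinh(ωT) ⇒ p·(1 − cosh) = x(T) − x₀·cosh − (ẋ₀/ω)·sinh
numerator   = 0.1854 − (-0.0496)·3.085957 − (0.4312/2.9729)·2.919440 = -0.084983
denominator = 1 − 3.085957 = -2.085957
p = -0.084983 / -2.085957 = 0.0407

p = 0.0407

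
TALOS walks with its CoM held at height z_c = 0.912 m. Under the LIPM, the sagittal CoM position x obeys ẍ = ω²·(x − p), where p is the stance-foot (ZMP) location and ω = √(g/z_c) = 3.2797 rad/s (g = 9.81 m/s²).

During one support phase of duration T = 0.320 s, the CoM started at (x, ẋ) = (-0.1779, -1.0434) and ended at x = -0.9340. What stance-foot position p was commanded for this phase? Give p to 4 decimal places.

ωT = 3.2797·0.320 = 1.049504; cosh(ωT) = 1.603173, sinh(ωT) = 1.253061
x(T) = p + (x₀−p)·cosh(ωT) + (ẋ₀/ω)·sinh(ωT) ⇒ p·(1 − cosh) = x(T) − x₀·cosh − (ẋ₀/ω)·sinh
numerator   = -0.9340 − (-0.1779)·1.603173 − (-1.0434/3.2797)·1.253061 = -0.250148
denominator = 1 − 1.603173 = -0.603173
p = -0.250148 / -0.603173 = 0.4147

p = 0.4147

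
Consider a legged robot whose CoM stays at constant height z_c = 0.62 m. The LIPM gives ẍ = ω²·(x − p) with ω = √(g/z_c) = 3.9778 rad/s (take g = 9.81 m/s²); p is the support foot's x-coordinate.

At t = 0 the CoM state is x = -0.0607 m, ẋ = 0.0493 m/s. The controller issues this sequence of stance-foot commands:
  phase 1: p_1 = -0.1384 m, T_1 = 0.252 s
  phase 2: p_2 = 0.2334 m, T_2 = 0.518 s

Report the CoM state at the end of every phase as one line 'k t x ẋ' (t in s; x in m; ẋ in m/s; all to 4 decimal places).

phase 1: p=-0.1384, T=0.252, ωT=1.002406, cosh=1.545912, sinh=1.178917; start (x,ẋ)=(-0.060700, 0.049300) → end (x,ẋ)=(-0.003671, 0.440587)
phase 2: p=0.2334, T=0.518, ωT=2.060500, cosh=3.988644, sinh=3.861253; start (x,ẋ)=(-0.003671, 0.440587) → end (x,ẋ)=(-0.284515, -1.883904)

1 0.2520 -0.0037 0.4406
2 0.7700 -0.2845 -1.8839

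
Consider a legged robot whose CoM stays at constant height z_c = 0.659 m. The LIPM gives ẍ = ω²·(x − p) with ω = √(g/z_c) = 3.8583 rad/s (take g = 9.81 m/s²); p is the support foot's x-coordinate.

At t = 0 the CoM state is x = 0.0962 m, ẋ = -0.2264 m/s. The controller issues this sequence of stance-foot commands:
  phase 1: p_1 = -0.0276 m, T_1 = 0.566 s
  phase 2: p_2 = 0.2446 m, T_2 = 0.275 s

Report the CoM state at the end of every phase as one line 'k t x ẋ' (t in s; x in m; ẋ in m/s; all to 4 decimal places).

phase 1: p=-0.0276, T=0.566, ωT=2.183798, cosh=4.496290, sinh=4.383677; start (x,ẋ)=(0.096200, -0.226400) → end (x,ẋ)=(0.271812, 1.075936)
phase 2: p=0.2446, T=0.275, ωT=1.061033, cosh=1.617725, sinh=1.271627; start (x,ẋ)=(0.271812, 1.075936) → end (x,ẋ)=(0.643231, 1.874082)

1 0.5660 0.2718 1.0759
2 0.8410 0.6432 1.8741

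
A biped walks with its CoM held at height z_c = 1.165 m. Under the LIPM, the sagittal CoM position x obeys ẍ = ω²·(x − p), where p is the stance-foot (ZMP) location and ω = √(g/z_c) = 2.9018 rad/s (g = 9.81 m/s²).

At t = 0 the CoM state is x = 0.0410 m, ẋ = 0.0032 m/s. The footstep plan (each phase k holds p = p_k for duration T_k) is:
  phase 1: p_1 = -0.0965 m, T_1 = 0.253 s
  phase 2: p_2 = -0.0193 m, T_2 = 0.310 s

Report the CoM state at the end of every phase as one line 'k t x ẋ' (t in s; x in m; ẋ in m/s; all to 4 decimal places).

1 0.2530 0.0806 0.3241
2 0.5630 0.2384 0.7618

phase 1: p=-0.0965, T=0.253, ωT=0.734155, cosh=1.281816, sinh=0.801905; start (x,ẋ)=(0.041000, 0.003200) → end (x,ẋ)=(0.080634, 0.324060)
phase 2: p=-0.0193, T=0.310, ωT=0.899558, cosh=1.432633, sinh=1.025883; start (x,ẋ)=(0.080634, 0.324060) → end (x,ẋ)=(0.238435, 0.761753)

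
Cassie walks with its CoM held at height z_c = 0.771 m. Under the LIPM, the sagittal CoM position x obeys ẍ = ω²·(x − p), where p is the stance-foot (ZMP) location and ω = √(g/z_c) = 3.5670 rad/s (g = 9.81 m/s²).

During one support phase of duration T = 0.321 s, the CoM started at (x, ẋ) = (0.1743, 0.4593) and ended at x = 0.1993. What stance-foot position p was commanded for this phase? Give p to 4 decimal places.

ωT = 3.5670·0.321 = 1.145007; cosh(ωT) = 1.730343, sinh(ωT) = 1.412121
x(T) = p + (x₀−p)·cosh(ωT) + (ẋ₀/ω)·sinh(ωT) ⇒ p·(1 − cosh) = x(T) − x₀·cosh − (ẋ₀/ω)·sinh
numerator   = 0.1993 − (0.1743)·1.730343 − (0.4593/3.5670)·1.412121 = -0.284129
denominator = 1 − 1.730343 = -0.730343
p = -0.284129 / -0.730343 = 0.3890

p = 0.3890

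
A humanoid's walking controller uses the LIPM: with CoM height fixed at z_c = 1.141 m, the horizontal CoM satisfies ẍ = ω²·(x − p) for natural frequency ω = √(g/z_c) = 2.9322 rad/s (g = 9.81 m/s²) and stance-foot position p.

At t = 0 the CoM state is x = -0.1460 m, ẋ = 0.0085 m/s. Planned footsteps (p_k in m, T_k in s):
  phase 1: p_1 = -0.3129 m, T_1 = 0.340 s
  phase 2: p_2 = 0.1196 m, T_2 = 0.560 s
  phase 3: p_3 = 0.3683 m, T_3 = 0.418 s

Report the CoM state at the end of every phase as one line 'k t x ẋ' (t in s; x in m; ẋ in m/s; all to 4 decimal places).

phase 1: p=-0.3129, T=0.340, ωT=0.996948, cosh=1.539501, sinh=1.170497; start (x,ẋ)=(-0.146000, 0.008500) → end (x,ẋ)=(-0.052564, 0.585909)
phase 2: p=0.1196, T=0.560, ωT=1.642032, cosh=2.679621, sinh=2.486035; start (x,ẋ)=(-0.052564, 0.585909) → end (x,ẋ)=(0.155022, 0.315013)
phase 3: p=0.3683, T=0.418, ωT=1.225660, cosh=1.849988, sinh=1.556424; start (x,ẋ)=(0.155022, 0.315013) → end (x,ẋ)=(0.140948, -0.390578)

1 0.3400 -0.0526 0.5859
2 0.9000 0.1550 0.3150
3 1.3180 0.1409 -0.3906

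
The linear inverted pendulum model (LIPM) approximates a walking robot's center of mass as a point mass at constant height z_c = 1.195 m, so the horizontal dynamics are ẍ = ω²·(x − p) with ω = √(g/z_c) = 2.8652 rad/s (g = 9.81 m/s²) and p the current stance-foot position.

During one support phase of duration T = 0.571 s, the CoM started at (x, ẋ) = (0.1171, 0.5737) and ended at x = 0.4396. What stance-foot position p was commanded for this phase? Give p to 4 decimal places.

ωT = 2.8652·0.571 = 1.636029; cosh(ωT) = 2.664746, sinh(ωT) = 2.469994
x(T) = p + (x₀−p)·cosh(ωT) + (ẋ₀/ω)·sinh(ωT) ⇒ p·(1 − cosh) = x(T) − x₀·cosh − (ẋ₀/ω)·sinh
numerator   = 0.4396 − (0.1171)·2.664746 − (0.5737/2.8652)·2.469994 = -0.367010
denominator = 1 − 2.664746 = -1.664746
p = -0.367010 / -1.664746 = 0.2205

p = 0.2205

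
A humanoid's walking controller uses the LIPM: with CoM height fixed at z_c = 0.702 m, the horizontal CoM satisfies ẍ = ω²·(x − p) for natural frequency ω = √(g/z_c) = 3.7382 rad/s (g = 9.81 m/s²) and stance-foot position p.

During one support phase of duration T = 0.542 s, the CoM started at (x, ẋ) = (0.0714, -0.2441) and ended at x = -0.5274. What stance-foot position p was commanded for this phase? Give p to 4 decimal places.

p = 0.1958

ωT = 3.7382·0.542 = 2.026104; cosh(ωT) = 3.858165, sinh(ωT) = 3.726317
x(T) = p + (x₀−p)·cosh(ωT) + (ẋ₀/ω)·sinh(ωT) ⇒ p·(1 − cosh) = x(T) − x₀·cosh − (ẋ₀/ω)·sinh
numerator   = -0.5274 − (0.0714)·3.858165 − (-0.2441/3.7382)·3.726317 = -0.559549
denominator = 1 − 3.858165 = -2.858165
p = -0.559549 / -2.858165 = 0.1958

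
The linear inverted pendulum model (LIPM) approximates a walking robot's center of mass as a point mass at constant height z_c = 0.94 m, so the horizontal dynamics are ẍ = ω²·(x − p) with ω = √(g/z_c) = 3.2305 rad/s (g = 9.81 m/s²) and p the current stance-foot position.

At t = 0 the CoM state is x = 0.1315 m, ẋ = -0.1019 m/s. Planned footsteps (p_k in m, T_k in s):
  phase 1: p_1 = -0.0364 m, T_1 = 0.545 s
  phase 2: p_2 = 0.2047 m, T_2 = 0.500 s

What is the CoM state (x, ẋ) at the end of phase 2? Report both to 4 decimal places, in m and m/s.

x = 1.5721, ẋ = 4.5502

phase 1: p=-0.0364, T=0.545, ωT=1.760623, cosh=2.993997, sinh=2.822059; start (x,ẋ)=(0.131500, -0.101900) → end (x,ẋ)=(0.377276, 1.225599)
phase 2: p=0.2047, T=0.500, ωT=1.615250, cosh=2.613993, sinh=2.415152; start (x,ẋ)=(0.377276, 1.225599) → end (x,ẋ)=(1.572081, 4.550169)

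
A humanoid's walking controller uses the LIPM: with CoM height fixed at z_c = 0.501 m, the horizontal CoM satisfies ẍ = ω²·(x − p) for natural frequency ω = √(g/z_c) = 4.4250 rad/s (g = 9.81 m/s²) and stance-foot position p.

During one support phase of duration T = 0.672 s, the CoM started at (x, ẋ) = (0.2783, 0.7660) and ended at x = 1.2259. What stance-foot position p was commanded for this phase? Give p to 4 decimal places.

ωT = 4.4250·0.672 = 2.973600; cosh(ωT) = 9.806668, sinh(ωT) = 9.755549
x(T) = p + (x₀−p)·cosh(ωT) + (ẋ₀/ω)·sinh(ωT) ⇒ p·(1 − cosh) = x(T) − x₀·cosh − (ẋ₀/ω)·sinh
numerator   = 1.2259 − (0.2783)·9.806668 − (0.7660/4.4250)·9.755549 = -3.192053
denominator = 1 − 9.806668 = -8.806668
p = -3.192053 / -8.806668 = 0.3625

p = 0.3625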